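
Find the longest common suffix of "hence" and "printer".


Word 1: "hence"
Word 2: "printer"
Comparing from end:
  Pos -1: 'e' != 'r' (stop)
LCS = "" (length 0)


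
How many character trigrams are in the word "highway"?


Word: "highway" (length 7)
Number of 3-grams = length - 3 + 1 = 7 - 3 + 1
= 5


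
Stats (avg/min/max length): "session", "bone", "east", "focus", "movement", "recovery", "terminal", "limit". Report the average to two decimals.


Lengths: "session"=7, "bone"=4, "east"=4, "focus"=5, "movement"=8, "recovery"=8, "terminal"=8, "limit"=5
Sum = 49, Count = 8
Average = 49/8 = 6.13
= avg=6.13, min=4, max=8


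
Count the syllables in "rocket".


Word: "rocket"
Syllable breakdown: rock / et
Counting: 2 parts
= 2 syllables


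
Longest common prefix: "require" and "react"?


Word 1: "require"
Word 2: "react"
Comparing from start:
  Pos 0: 'r' == 'r'
  Pos 1: 'e' == 'e'
  Pos 2: 'q' != 'a' (stop)
LCP = "re" (length 2)


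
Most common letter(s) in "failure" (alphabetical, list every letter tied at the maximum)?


Word: "failure"
Letter counts:
  'a': 1
  'e': 1
  'f': 1
  'i': 1
  'l': 1
  'r': 1
  'u': 1
Maximum count = 1
Most frequent = 'a', 'e', 'f', 'i', 'l', 'r', 'u' (1 time each)


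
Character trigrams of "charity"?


Word: "charity" (length 7)
Number of trigrams = 7 - 3 + 1 = 5
  Position 0: "cha"
  Position 1: "har"
  Position 2: "ari"
  Position 3: "rit"
  Position 4: "ity"
Trigrams = "cha", "har", "ari", "rit", "ity"


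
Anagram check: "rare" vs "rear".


Word 1: "rare" → sorted: aerr
Word 2: "rear" → sorted: aerr
Same letters? aerr == aerr
Anagram = Yes


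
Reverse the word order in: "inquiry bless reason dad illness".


Original: "inquiry bless reason dad illness"
Words (1..n): inquiry | bless | reason | dad | illness
Reversed (n..1): illness | dad | reason | bless | inquiry
Result = "illness dad reason bless inquiry"


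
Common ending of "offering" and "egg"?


Word 1: "offering"
Word 2: "egg"
Comparing from end:
  Pos -1: 'g' == 'g'
  Pos -2: 'n' != 'g' (stop)
LCS = "g" (length 1)


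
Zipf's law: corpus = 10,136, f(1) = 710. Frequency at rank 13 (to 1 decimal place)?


Zipf's law: f(r) = f(1) / r
f(1) = 710
f(13) = 710 / 13
= 54.6 occurrences


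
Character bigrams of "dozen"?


Word: "dozen" (length 5)
Number of bigrams = 5 - 2 + 1 = 4
  Position 0: "do"
  Position 1: "oz"
  Position 2: "ze"
  Position 3: "en"
Bigrams = "do", "oz", "ze", "en"


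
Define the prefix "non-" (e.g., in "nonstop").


Prefix: non-
Example: nonstop = non- + stop
Meaning = not


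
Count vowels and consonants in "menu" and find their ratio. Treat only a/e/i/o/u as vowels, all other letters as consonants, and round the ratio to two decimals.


Word: "menu"
Vowels (a,e,i,o,u): 2
Consonants: 2
Ratio = 2/2
= 1.00


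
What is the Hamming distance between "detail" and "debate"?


Comparing character by character (same length = 6):
  Pos 0: 'd' vs 'd' =
  Pos 1: 'e' vs 'e' =
  Pos 2: 't' vs 'b' !=
  Pos 3: 'a' vs 'a' =
  Pos 4: 'i' vs 't' !=
  Pos 5: 'l' vs 'e' !=
Hamming distance = 3


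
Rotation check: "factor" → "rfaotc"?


Word: "factor", Candidate: "rfaotc"
Method: check if candidate is substring of word+word
"factorfactor" contains "rfaotc"? No
Is rotation = No


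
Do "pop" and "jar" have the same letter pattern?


Pattern of "pop": [0, 1, 0]
Pattern of "jar": [0, 1, 2]
Patterns do not match
Same pattern = No


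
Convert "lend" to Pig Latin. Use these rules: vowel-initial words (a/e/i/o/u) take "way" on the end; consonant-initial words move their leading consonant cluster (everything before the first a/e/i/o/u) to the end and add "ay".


Word: "lend"
Starts with consonant(s) → move to end, add 'ay'
Consonant cluster: "l"
Pig Latin = "endlay"


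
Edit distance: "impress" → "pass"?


Word 1: "impress" (length 7)
Word 2: "pass" (length 4)
One optimal edit sequence (insert/delete/substitute each cost 1):
  1. delete 'i'  (+1)
  2. delete 'm'  (+1)
  3. keep 'p'
  4. delete 'r'  (+1)
  5. substitute 'e' -> 'a'  (+1)
  6. keep 's'
  7. keep 's'
Total edit operations: 4
Edit distance = 4


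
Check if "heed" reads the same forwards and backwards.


Word: "heed"
Reversed: "deeh"
Forward == Backward? heed != deeh
Palindrome = No


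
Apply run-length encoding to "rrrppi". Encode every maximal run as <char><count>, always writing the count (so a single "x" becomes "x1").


String: "rrrppi"
Scanning for consecutive runs:
  'r' x 3
  'p' x 2
  'i' x 1
RLE = "r3p2i1"


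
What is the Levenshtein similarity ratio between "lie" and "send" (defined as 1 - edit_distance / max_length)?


Word 1: "lie" (length 3)
Word 2: "send" (length 4)
One optimal edit sequence:
  1. insert 's'  (+1)
  2. substitute 'l' -> 'e'  (+1)
  3. substitute 'i' -> 'n'  (+1)
  4. substitute 'e' -> 'd'  (+1)
Edit distance = 4
Max length = max(3, 4) = 4
Similarity = 1 - 4/4
= 0.0000


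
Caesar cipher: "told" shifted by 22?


Word: "told"
Shift: 22
Each letter → (letter + shift) mod 26:
  't' (19) + 22 = 15 → 'p'
  'o' (14) + 22 = 10 → 'k'
  'l' (11) + 22 = 7 → 'h'
  'd' (3) + 22 = 25 → 'z'
Result = "pkhz"


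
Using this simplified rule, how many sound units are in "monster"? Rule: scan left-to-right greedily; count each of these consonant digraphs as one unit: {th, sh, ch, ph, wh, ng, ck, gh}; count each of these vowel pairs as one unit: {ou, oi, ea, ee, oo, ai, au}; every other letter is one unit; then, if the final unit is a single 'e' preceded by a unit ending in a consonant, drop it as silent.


Word: "monster" (7 letters)
Left-to-right scan:
  (1) 'm' (letter)
  (2) 'o' (letter)
  (3) 'n' (letter)
  (4) 's' (letter)
  (5) 't' (letter)
  (6) 'e' (letter)
  (7) 'r' (letter)
Units from scan: 7
Sound units = 7 units


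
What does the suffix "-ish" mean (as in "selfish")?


Suffix: -ish
Example: selfish (self + -ish)
Meaning = somewhat / having the qualities of


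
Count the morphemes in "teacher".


Word: "teacher"
Morphemes: teach | -er
Each morpheme carries meaning
= 2 morphemes


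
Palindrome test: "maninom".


Word: "maninom"
Reversed: "moninam"
Forward == Backward? maninom != moninam
Palindrome = No


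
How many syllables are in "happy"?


Word: "happy"
Syllable breakdown: hap · py
Counting: 2 parts
= 2 syllables


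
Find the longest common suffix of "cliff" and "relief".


Word 1: "cliff"
Word 2: "relief"
Comparing from end:
  Pos -1: 'f' == 'f'
  Pos -2: 'f' != 'e' (stop)
LCS = "f" (length 1)


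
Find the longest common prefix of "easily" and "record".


Word 1: "easily"
Word 2: "record"
Comparing from start:
  Pos 0: 'e' != 'r' (stop)
LCP = "" (length 0)


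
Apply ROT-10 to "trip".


Word: "trip"
Shift: 10
Each letter → (letter + shift) mod 26:
  't' (19) + 10 = 3 → 'd'
  'r' (17) + 10 = 1 → 'b'
  'i' (8) + 10 = 18 → 's'
  'p' (15) + 10 = 25 → 'z'
Result = "dbsz"


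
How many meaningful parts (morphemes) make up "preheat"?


Word: "preheat"
Morphemes: pre- / heat
Each morpheme carries meaning
= 2 morphemes


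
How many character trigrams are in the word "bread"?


Word: "bread" (length 5)
Number of 3-grams = length - 3 + 1 = 5 - 3 + 1
= 3


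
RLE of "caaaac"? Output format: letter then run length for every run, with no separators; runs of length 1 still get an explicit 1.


String: "caaaac"
Scanning for consecutive runs:
  'c' x 1
  'a' x 4
  'c' x 1
RLE = "c1a4c1"


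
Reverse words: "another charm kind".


Original: "another charm kind"
Words (1..n): another | charm | kind
Reversed (n..1): kind | charm | another
Result = "kind charm another"


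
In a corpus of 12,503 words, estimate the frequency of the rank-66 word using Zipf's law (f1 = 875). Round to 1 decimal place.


Zipf's law: f(r) = f(1) / r
f(1) = 875
f(66) = 875 / 66
= 13.3 occurrences


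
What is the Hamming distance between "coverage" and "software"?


Comparing character by character (same length = 8):
  Pos 0: 'c' vs 's' !=
  Pos 1: 'o' vs 'o' =
  Pos 2: 'v' vs 'f' !=
  Pos 3: 'e' vs 't' !=
  Pos 4: 'r' vs 'w' !=
  Pos 5: 'a' vs 'a' =
  Pos 6: 'g' vs 'r' !=
  Pos 7: 'e' vs 'e' =
Hamming distance = 5


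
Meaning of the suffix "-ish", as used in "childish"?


Suffix: -ish
As in: childish -> child + -ish
Meaning = somewhat / having the qualities of


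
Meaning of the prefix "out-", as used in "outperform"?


Prefix: out-
Example: outperform (out- + perform)
Meaning = surpass


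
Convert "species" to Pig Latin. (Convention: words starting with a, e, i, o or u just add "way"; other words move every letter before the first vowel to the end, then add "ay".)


Word: "species"
Starts with consonant(s) → move to end, add 'ay'
Consonant cluster: "sp"
Pig Latin = "eciesspay"


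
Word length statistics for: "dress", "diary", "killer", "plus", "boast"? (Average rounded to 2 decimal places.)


Lengths: "dress"=5, "diary"=5, "killer"=6, "plus"=4, "boast"=5
Sum = 25, Count = 5
Average = 25/5 = 5.00
= avg=5.00, min=4, max=6


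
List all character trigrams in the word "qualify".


Word: "qualify" (length 7)
Number of trigrams = 7 - 3 + 1 = 5
  Position 0: "qua"
  Position 1: "ual"
  Position 2: "ali"
  Position 3: "lif"
  Position 4: "ify"
Trigrams = "qua", "ual", "ali", "lif", "ify"


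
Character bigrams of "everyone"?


Word: "everyone" (length 8)
Number of bigrams = 8 - 2 + 1 = 7
  Position 0: "ev"
  Position 1: "ve"
  Position 2: "er"
  Position 3: "ry"
  Position 4: "yo"
  Position 5: "on"
  Position 6: "ne"
Bigrams = "ev", "ve", "er", "ry", "yo", "on", "ne"


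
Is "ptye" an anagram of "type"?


Word 1: "type" → sorted: epty
Word 2: "ptye" → sorted: epty
Same letters? epty == epty
Anagram = Yes


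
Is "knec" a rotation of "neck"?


Word: "neck", Candidate: "knec"
Method: check if candidate is substring of word+word
"neckneck" contains "knec"? Yes
Is rotation = Yes


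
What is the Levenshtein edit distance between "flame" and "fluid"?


Word 1: "flame" (length 5)
Word 2: "fluid" (length 5)
One optimal edit sequence (insert/delete/substitute each cost 1):
  1. keep 'f'
  2. keep 'l'
  3. substitute 'a' -> 'u'  (+1)
  4. substitute 'm' -> 'i'  (+1)
  5. substitute 'e' -> 'd'  (+1)
Total edit operations: 3
Edit distance = 3


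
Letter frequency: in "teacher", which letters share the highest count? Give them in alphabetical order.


Word: "teacher"
Letter counts:
  'a': 1
  'c': 1
  'e': 2
  'h': 1
  'r': 1
  't': 1
Maximum count = 2
Most frequent = 'e' (2 times each)


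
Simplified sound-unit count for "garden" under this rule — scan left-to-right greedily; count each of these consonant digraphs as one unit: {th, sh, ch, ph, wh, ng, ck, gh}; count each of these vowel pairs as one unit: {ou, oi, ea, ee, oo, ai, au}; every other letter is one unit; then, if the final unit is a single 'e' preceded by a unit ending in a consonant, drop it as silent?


Word: "garden" (6 letters)
Left-to-right scan:
  1. 'g' (letter)
  2. 'a' (letter)
  3. 'r' (letter)
  4. 'd' (letter)
  5. 'e' (letter)
  6. 'n' (letter)
Units from scan: 6
Sound units = 6 units


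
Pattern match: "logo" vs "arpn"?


Pattern of "logo": [0, 1, 2, 1]
Pattern of "arpn": [0, 1, 2, 3]
Patterns do not match
Same pattern = No


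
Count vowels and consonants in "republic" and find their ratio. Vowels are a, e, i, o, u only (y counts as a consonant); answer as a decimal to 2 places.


Word: "republic"
Vowels (a,e,i,o,u): 3
Consonants: 5
Ratio = 3/5
= 0.60


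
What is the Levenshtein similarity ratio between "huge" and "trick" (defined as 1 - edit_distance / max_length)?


Word 1: "huge" (length 4)
Word 2: "trick" (length 5)
One optimal edit sequence:
  1. insert 't'  (+1)
  2. substitute 'h' -> 'r'  (+1)
  3. substitute 'u' -> 'i'  (+1)
  4. substitute 'g' -> 'c'  (+1)
  5. substitute 'e' -> 'k'  (+1)
Edit distance = 5
Max length = max(4, 5) = 5
Similarity = 1 - 5/5
= 0.0000


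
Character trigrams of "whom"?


Word: "whom" (length 4)
Number of trigrams = 4 - 3 + 1 = 2
  Position 0: "who"
  Position 1: "hom"
Trigrams = "who", "hom"


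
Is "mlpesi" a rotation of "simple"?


Word: "simple", Candidate: "mlpesi"
Method: check if candidate is substring of word+word
"simplesimple" contains "mlpesi"? No
Is rotation = No


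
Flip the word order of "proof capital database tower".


Original: "proof capital database tower"
Words (1..n): proof | capital | database | tower
Reversed (n..1): tower | database | capital | proof
Result = "tower database capital proof"


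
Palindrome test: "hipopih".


Word: "hipopih"
Reversed: "hipopih"
Forward == Backward? hipopih == hipopih
Palindrome = Yes


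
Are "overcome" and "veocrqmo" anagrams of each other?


Word 1: "overcome" → sorted: ceemoorv
Word 2: "veocrqmo" → sorted: cemooqrv
Same letters? ceemoorv != cemooqrv
Anagram = No


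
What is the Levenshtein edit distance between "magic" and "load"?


Word 1: "magic" (length 5)
Word 2: "load" (length 4)
One optimal edit sequence (insert/delete/substitute each cost 1):
  1. delete 'm'  (+1)
  2. substitute 'a' -> 'l'  (+1)
  3. substitute 'g' -> 'o'  (+1)
  4. substitute 'i' -> 'a'  (+1)
  5. substitute 'c' -> 'd'  (+1)
Total edit operations: 5
Edit distance = 5


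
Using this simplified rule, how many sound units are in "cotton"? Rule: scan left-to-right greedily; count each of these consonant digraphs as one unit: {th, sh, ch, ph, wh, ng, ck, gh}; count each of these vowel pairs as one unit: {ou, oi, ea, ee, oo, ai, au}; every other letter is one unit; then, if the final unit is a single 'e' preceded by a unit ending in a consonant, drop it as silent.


Word: "cotton" (6 letters)
Left-to-right scan:
  [1] 'c' (letter)
  [2] 'o' (letter)
  [3] 't' (letter)
  [4] 't' (letter)
  [5] 'o' (letter)
  [6] 'n' (letter)
Units from scan: 6
Sound units = 6 units


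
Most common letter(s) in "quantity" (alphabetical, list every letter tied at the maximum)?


Word: "quantity"
Letter counts:
  'a': 1
  'i': 1
  'n': 1
  'q': 1
  't': 2
  'u': 1
  'y': 1
Maximum count = 2
Most frequent = 't' (2 times each)


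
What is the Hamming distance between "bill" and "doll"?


Comparing character by character (same length = 4):
  Pos 0: 'b' vs 'd' !=
  Pos 1: 'i' vs 'o' !=
  Pos 2: 'l' vs 'l' =
  Pos 3: 'l' vs 'l' =
Hamming distance = 2


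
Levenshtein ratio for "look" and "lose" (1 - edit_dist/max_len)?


Word 1: "look" (length 4)
Word 2: "lose" (length 4)
One optimal edit sequence:
  1. keep 'l'
  2. keep 'o'
  3. substitute 'o' -> 's'  (+1)
  4. substitute 'k' -> 'e'  (+1)
Edit distance = 2
Max length = max(4, 4) = 4
Similarity = 1 - 2/4
= 0.5000


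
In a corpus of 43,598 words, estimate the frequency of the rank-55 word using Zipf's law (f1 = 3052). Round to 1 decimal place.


Zipf's law: f(r) = f(1) / r
f(1) = 3052
f(55) = 3052 / 55
= 55.5 occurrences


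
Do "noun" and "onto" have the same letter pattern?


Pattern of "noun": [0, 1, 2, 0]
Pattern of "onto": [0, 1, 2, 0]
Patterns match
Same pattern = Yes


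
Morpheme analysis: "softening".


Word: "softening"
Morphemes: soft / -en / -ing
Each morpheme carries meaning
= 3 morphemes


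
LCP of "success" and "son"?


Word 1: "success"
Word 2: "son"
Comparing from start:
  Pos 0: 's' == 's'
  Pos 1: 'u' != 'o' (stop)
LCP = "s" (length 1)


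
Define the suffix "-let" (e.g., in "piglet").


Suffix: -let
As in: piglet -> pig + -let
Meaning = small


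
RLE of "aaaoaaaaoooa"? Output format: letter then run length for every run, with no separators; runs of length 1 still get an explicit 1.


String: "aaaoaaaaoooa"
Scanning for consecutive runs:
  'a' x 3
  'o' x 1
  'a' x 4
  'o' x 3
  'a' x 1
RLE = "a3o1a4o3a1"


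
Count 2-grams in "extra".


Word: "extra" (length 5)
Number of 2-grams = length - 2 + 1 = 5 - 2 + 1
= 4


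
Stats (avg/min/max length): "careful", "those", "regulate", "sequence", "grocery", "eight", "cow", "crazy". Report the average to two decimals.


Lengths: "careful"=7, "those"=5, "regulate"=8, "sequence"=8, "grocery"=7, "eight"=5, "cow"=3, "crazy"=5
Sum = 48, Count = 8
Average = 48/8 = 6.00
= avg=6.00, min=3, max=8


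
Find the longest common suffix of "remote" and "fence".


Word 1: "remote"
Word 2: "fence"
Comparing from end:
  Pos -1: 'e' == 'e'
  Pos -2: 't' != 'c' (stop)
LCS = "e" (length 1)


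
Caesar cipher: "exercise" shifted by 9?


Word: "exercise"
Shift: 9
Each letter → (letter + shift) mod 26:
  'e' (4) + 9 = 13 → 'n'
  'x' (23) + 9 = 6 → 'g'
  'e' (4) + 9 = 13 → 'n'
  'r' (17) + 9 = 0 → 'a'
  'c' (2) + 9 = 11 → 'l'
  'i' (8) + 9 = 17 → 'r'
  's' (18) + 9 = 1 → 'b'
  'e' (4) + 9 = 13 → 'n'
Result = "ngnalrbn"


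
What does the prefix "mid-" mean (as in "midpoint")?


Prefix: mid-
Example: midpoint = mid- + point
Meaning = middle


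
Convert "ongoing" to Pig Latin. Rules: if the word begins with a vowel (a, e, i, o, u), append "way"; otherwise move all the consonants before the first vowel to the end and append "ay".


Word: "ongoing"
Starts with vowel → add 'way'
Pig Latin = "ongoingway"


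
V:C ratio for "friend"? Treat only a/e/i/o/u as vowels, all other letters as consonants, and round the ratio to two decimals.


Word: "friend"
Vowels (a,e,i,o,u): 2
Consonants: 4
Ratio = 2/4
= 0.50


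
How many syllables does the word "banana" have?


Word: "banana"
Syllable breakdown: ba-na-na
Counting: 3 parts
= 3 syllables


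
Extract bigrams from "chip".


Word: "chip" (length 4)
Number of bigrams = 4 - 2 + 1 = 3
  Position 0: "ch"
  Position 1: "hi"
  Position 2: "ip"
Bigrams = "ch", "hi", "ip"


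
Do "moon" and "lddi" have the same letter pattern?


Pattern of "moon": [0, 1, 1, 2]
Pattern of "lddi": [0, 1, 1, 2]
Patterns match
Same pattern = Yes


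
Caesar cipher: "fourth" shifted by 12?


Word: "fourth"
Shift: 12
Each letter → (letter + shift) mod 26:
  'f' (5) + 12 = 17 → 'r'
  'o' (14) + 12 = 0 → 'a'
  'u' (20) + 12 = 6 → 'g'
  'r' (17) + 12 = 3 → 'd'
  't' (19) + 12 = 5 → 'f'
  'h' (7) + 12 = 19 → 't'
Result = "ragdft"


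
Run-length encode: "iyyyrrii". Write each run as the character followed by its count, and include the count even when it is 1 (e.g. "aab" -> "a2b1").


String: "iyyyrrii"
Scanning for consecutive runs:
  'i' x 1
  'y' x 3
  'r' x 2
  'i' x 2
RLE = "i1y3r2i2"


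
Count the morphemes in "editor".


Word: "editor"
Morphemes: edit | -or
Each morpheme carries meaning
= 2 morphemes


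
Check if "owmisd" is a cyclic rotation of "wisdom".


Word: "wisdom", Candidate: "owmisd"
Method: check if candidate is substring of word+word
"wisdomwisdom" contains "owmisd"? No
Is rotation = No


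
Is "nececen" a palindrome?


Word: "nececen"
Reversed: "nececen"
Forward == Backward? nececen == nececen
Palindrome = Yes


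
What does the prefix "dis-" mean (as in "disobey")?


Prefix: dis-
Example: disobey = dis- + obey
Meaning = not / opposite


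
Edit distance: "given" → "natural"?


Word 1: "given" (length 5)
Word 2: "natural" (length 7)
One optimal edit sequence (insert/delete/substitute each cost 1):
  1. insert 'n'  (+1)
  2. insert 'a'  (+1)
  3. substitute 'g' -> 't'  (+1)
  4. substitute 'i' -> 'u'  (+1)
  5. substitute 'v' -> 'r'  (+1)
  6. substitute 'e' -> 'a'  (+1)
  7. substitute 'n' -> 'l'  (+1)
Total edit operations: 7
Edit distance = 7


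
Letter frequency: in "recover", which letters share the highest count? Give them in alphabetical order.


Word: "recover"
Letter counts:
  'c': 1
  'e': 2
  'o': 1
  'r': 2
  'v': 1
Maximum count = 2
Most frequent = 'e', 'r' (2 times each)


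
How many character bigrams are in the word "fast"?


Word: "fast" (length 4)
Number of 2-grams = length - 2 + 1 = 4 - 2 + 1
= 3


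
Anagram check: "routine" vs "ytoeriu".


Word 1: "routine" → sorted: einortu
Word 2: "ytoeriu" → sorted: eiortuy
Same letters? einortu != eiortuy
Anagram = No


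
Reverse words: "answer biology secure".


Original: "answer biology secure"
Words (1..n): answer | biology | secure
Reversed (n..1): secure | biology | answer
Result = "secure biology answer"


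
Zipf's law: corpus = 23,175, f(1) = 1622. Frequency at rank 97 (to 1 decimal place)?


Zipf's law: f(r) = f(1) / r
f(1) = 1622
f(97) = 1622 / 97
= 16.7 occurrences


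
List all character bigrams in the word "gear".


Word: "gear" (length 4)
Number of bigrams = 4 - 2 + 1 = 3
  Position 0: "ge"
  Position 1: "ea"
  Position 2: "ar"
Bigrams = "ge", "ea", "ar"


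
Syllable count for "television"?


Word: "television"
Syllable breakdown: tel / e / vi / sion
Counting: 4 parts
= 4 syllables


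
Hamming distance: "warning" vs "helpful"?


Comparing character by character (same length = 7):
  Pos 0: 'w' vs 'h' !=
  Pos 1: 'a' vs 'e' !=
  Pos 2: 'r' vs 'l' !=
  Pos 3: 'n' vs 'p' !=
  Pos 4: 'i' vs 'f' !=
  Pos 5: 'n' vs 'u' !=
  Pos 6: 'g' vs 'l' !=
Hamming distance = 7


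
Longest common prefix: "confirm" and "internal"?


Word 1: "confirm"
Word 2: "internal"
Comparing from start:
  Pos 0: 'c' != 'i' (stop)
LCP = "" (length 0)


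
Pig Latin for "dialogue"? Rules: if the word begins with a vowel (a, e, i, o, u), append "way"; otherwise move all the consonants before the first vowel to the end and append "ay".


Word: "dialogue"
Starts with consonant(s) → move to end, add 'ay'
Consonant cluster: "d"
Pig Latin = "ialogueday"


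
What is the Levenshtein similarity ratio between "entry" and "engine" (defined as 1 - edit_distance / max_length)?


Word 1: "entry" (length 5)
Word 2: "engine" (length 6)
One optimal edit sequence:
  1. keep 'e'
  2. keep 'n'
  3. insert 'g'  (+1)
  4. substitute 't' -> 'i'  (+1)
  5. substitute 'r' -> 'n'  (+1)
  6. substitute 'y' -> 'e'  (+1)
Edit distance = 4
Max length = max(5, 6) = 6
Similarity = 1 - 4/6
= 0.3333


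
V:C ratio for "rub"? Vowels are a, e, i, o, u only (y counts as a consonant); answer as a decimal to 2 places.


Word: "rub"
Vowels (a,e,i,o,u): 1
Consonants: 2
Ratio = 1/2
= 0.50


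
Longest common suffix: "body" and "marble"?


Word 1: "body"
Word 2: "marble"
Comparing from end:
  Pos -1: 'y' != 'e' (stop)
LCS = "" (length 0)


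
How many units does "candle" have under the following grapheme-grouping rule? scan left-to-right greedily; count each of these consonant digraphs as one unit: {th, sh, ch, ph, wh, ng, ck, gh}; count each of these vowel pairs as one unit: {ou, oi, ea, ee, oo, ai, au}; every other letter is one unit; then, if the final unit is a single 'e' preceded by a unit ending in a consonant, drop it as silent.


Word: "candle" (6 letters)
Left-to-right scan:
  [1] 'c' (letter)
  [2] 'a' (letter)
  [3] 'n' (letter)
  [4] 'd' (letter)
  [5] 'l' (letter)
  [6] 'e' (letter)
Units from scan: 6
Final unit is 'e' after a consonant -> drop as silent (-1)
Sound units = 5 units


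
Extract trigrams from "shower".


Word: "shower" (length 6)
Number of trigrams = 6 - 3 + 1 = 4
  Position 0: "sho"
  Position 1: "how"
  Position 2: "owe"
  Position 3: "wer"
Trigrams = "sho", "how", "owe", "wer"


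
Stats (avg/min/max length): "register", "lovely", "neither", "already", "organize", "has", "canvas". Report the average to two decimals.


Lengths: "register"=8, "lovely"=6, "neither"=7, "already"=7, "organize"=8, "has"=3, "canvas"=6
Sum = 45, Count = 7
Average = 45/7 = 6.43
= avg=6.43, min=3, max=8


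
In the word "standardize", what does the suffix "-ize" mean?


Suffix: -ize
Example: standardize (standard + -ize)
Meaning = to make


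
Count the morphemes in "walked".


Word: "walked"
Morphemes: walk / -ed
Each morpheme carries meaning
= 2 morphemes


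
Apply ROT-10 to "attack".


Word: "attack"
Shift: 10
Each letter → (letter + shift) mod 26:
  'a' (0) + 10 = 10 → 'k'
  't' (19) + 10 = 3 → 'd'
  't' (19) + 10 = 3 → 'd'
  'a' (0) + 10 = 10 → 'k'
  'c' (2) + 10 = 12 → 'm'
  'k' (10) + 10 = 20 → 'u'
Result = "kddkmu"


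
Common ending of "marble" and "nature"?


Word 1: "marble"
Word 2: "nature"
Comparing from end:
  Pos -1: 'e' == 'e'
  Pos -2: 'l' != 'r' (stop)
LCS = "e" (length 1)


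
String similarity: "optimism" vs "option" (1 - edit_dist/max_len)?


Word 1: "optimism" (length 8)
Word 2: "option" (length 6)
One optimal edit sequence:
  1. keep 'o'
  2. keep 'p'
  3. keep 't'
  4. delete 'i'  (+1)
  5. delete 'm'  (+1)
  6. keep 'i'
  7. substitute 's' -> 'o'  (+1)
  8. substitute 'm' -> 'n'  (+1)
Edit distance = 4
Max length = max(8, 6) = 8
Similarity = 1 - 4/8
= 0.5000


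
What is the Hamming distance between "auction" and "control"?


Comparing character by character (same length = 7):
  Pos 0: 'a' vs 'c' !=
  Pos 1: 'u' vs 'o' !=
  Pos 2: 'c' vs 'n' !=
  Pos 3: 't' vs 't' =
  Pos 4: 'i' vs 'r' !=
  Pos 5: 'o' vs 'o' =
  Pos 6: 'n' vs 'l' !=
Hamming distance = 5


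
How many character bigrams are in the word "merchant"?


Word: "merchant" (length 8)
Number of 2-grams = length - 2 + 1 = 8 - 2 + 1
= 7


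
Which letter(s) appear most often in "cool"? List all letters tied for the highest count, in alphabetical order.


Word: "cool"
Letter counts:
  'c': 1
  'l': 1
  'o': 2
Maximum count = 2
Most frequent = 'o' (2 times each)


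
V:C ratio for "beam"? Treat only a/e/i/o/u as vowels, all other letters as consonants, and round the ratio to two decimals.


Word: "beam"
Vowels (a,e,i,o,u): 2
Consonants: 2
Ratio = 2/2
= 1.00


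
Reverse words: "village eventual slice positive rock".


Original: "village eventual slice positive rock"
Words (1..n): village | eventual | slice | positive | rock
Reversed (n..1): rock | positive | slice | eventual | village
Result = "rock positive slice eventual village"


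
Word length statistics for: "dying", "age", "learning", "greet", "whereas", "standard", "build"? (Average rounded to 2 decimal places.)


Lengths: "dying"=5, "age"=3, "learning"=8, "greet"=5, "whereas"=7, "standard"=8, "build"=5
Sum = 41, Count = 7
Average = 41/7 = 5.86
= avg=5.86, min=3, max=8


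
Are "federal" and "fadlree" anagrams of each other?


Word 1: "federal" → sorted: adeeflr
Word 2: "fadlree" → sorted: adeeflr
Same letters? adeeflr == adeeflr
Anagram = Yes


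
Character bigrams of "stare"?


Word: "stare" (length 5)
Number of bigrams = 5 - 2 + 1 = 4
  Position 0: "st"
  Position 1: "ta"
  Position 2: "ar"
  Position 3: "re"
Bigrams = "st", "ta", "ar", "re"


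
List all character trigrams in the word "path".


Word: "path" (length 4)
Number of trigrams = 4 - 3 + 1 = 2
  Position 0: "pat"
  Position 1: "ath"
Trigrams = "pat", "ath"


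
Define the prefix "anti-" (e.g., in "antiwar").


Prefix: anti-
Example: antiwar = anti- + war
Meaning = against


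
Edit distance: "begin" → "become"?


Word 1: "begin" (length 5)
Word 2: "become" (length 6)
One optimal edit sequence (insert/delete/substitute each cost 1):
  1. keep 'b'
  2. keep 'e'
  3. insert 'c'  (+1)
  4. substitute 'g' -> 'o'  (+1)
  5. substitute 'i' -> 'm'  (+1)
  6. substitute 'n' -> 'e'  (+1)
Total edit operations: 4
Edit distance = 4


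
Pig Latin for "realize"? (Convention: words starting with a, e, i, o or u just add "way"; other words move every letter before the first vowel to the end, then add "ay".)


Word: "realize"
Starts with consonant(s) → move to end, add 'ay'
Consonant cluster: "r"
Pig Latin = "ealizeray"


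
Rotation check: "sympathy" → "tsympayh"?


Word: "sympathy", Candidate: "tsympayh"
Method: check if candidate is substring of word+word
"sympathysympathy" contains "tsympayh"? No
Is rotation = No


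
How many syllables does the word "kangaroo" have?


Word: "kangaroo"
Syllable breakdown: kan · ga · roo
Counting: 3 parts
= 3 syllables


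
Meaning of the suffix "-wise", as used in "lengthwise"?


Suffix: -wise
As in: lengthwise -> length + -wise
Meaning = in the manner of


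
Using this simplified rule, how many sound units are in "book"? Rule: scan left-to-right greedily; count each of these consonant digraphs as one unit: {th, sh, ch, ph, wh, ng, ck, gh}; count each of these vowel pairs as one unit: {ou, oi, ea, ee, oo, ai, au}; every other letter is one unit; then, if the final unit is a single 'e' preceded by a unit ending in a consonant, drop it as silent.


Word: "book" (4 letters)
Left-to-right scan:
  (1) 'b' (letter)
  (2) 'oo' (vowel-pair)
  (3) 'k' (letter)
Units from scan: 3
Sound units = 3 units


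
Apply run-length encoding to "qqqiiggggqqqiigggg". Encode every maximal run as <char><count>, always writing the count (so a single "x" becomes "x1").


String: "qqqiiggggqqqiigggg"
Scanning for consecutive runs:
  'q' x 3
  'i' x 2
  'g' x 4
  'q' x 3
  'i' x 2
  'g' x 4
RLE = "q3i2g4q3i2g4"


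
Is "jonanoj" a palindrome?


Word: "jonanoj"
Reversed: "jonanoj"
Forward == Backward? jonanoj == jonanoj
Palindrome = Yes


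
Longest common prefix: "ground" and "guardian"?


Word 1: "ground"
Word 2: "guardian"
Comparing from start:
  Pos 0: 'g' == 'g'
  Pos 1: 'r' != 'u' (stop)
LCP = "g" (length 1)


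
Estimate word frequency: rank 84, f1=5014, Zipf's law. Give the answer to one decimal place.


Zipf's law: f(r) = f(1) / r
f(1) = 5014
f(84) = 5014 / 84
= 59.7 occurrences


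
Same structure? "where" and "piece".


Pattern of "where": [0, 1, 2, 3, 2]
Pattern of "piece": [0, 1, 2, 3, 2]
Patterns match
Same pattern = Yes


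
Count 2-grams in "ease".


Word: "ease" (length 4)
Number of 2-grams = length - 2 + 1 = 4 - 2 + 1
= 3


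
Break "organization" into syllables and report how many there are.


Word: "organization"
Syllable breakdown: or-gan-i-za-tion
Counting: 5 parts
= 5 syllables


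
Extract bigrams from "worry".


Word: "worry" (length 5)
Number of bigrams = 5 - 2 + 1 = 4
  Position 0: "wo"
  Position 1: "or"
  Position 2: "rr"
  Position 3: "ry"
Bigrams = "wo", "or", "rr", "ry"


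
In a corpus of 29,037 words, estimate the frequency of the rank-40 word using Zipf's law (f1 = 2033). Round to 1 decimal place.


Zipf's law: f(r) = f(1) / r
f(1) = 2033
f(40) = 2033 / 40
= 50.8 occurrences


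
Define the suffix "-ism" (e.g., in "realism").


Suffix: -ism
Example: realism = real + -ism
Meaning = belief / practice


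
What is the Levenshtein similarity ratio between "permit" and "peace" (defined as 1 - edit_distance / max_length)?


Word 1: "permit" (length 6)
Word 2: "peace" (length 5)
One optimal edit sequence:
  1. keep 'p'
  2. keep 'e'
  3. delete 'r'  (+1)
  4. substitute 'm' -> 'a'  (+1)
  5. substitute 'i' -> 'c'  (+1)
  6. substitute 't' -> 'e'  (+1)
Edit distance = 4
Max length = max(6, 5) = 6
Similarity = 1 - 4/6
= 0.3333


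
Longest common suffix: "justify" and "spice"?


Word 1: "justify"
Word 2: "spice"
Comparing from end:
  Pos -1: 'y' != 'e' (stop)
LCS = "" (length 0)


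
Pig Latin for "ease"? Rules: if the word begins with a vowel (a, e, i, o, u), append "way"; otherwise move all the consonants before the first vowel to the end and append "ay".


Word: "ease"
Starts with vowel → add 'way'
Pig Latin = "easeway"


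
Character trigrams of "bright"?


Word: "bright" (length 6)
Number of trigrams = 6 - 3 + 1 = 4
  Position 0: "bri"
  Position 1: "rig"
  Position 2: "igh"
  Position 3: "ght"
Trigrams = "bri", "rig", "igh", "ght"


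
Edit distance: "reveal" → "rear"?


Word 1: "reveal" (length 6)
Word 2: "rear" (length 4)
One optimal edit sequence (insert/delete/substitute each cost 1):
  1. keep 'r'
  2. delete 'e'  (+1)
  3. delete 'v'  (+1)
  4. keep 'e'
  5. keep 'a'
  6. substitute 'l' -> 'r'  (+1)
Total edit operations: 3
Edit distance = 3


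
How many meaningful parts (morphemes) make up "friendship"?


Word: "friendship"
Morphemes: friend / -ship
Each morpheme carries meaning
= 2 morphemes


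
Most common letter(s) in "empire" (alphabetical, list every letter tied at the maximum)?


Word: "empire"
Letter counts:
  'e': 2
  'i': 1
  'm': 1
  'p': 1
  'r': 1
Maximum count = 2
Most frequent = 'e' (2 times each)


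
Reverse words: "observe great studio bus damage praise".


Original: "observe great studio bus damage praise"
Words (1..n): observe | great | studio | bus | damage | praise
Reversed (n..1): praise | damage | bus | studio | great | observe
Result = "praise damage bus studio great observe"


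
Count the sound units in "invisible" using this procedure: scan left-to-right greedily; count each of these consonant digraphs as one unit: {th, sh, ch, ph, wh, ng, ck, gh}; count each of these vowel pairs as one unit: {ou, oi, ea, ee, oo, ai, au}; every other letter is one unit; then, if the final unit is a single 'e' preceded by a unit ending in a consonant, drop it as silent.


Word: "invisible" (9 letters)
Left-to-right scan:
  [1] 'i' (letter)
  [2] 'n' (letter)
  [3] 'v' (letter)
  [4] 'i' (letter)
  [5] 's' (letter)
  [6] 'i' (letter)
  [7] 'b' (letter)
  [8] 'l' (letter)
  [9] 'e' (letter)
Units from scan: 9
Final unit is 'e' after a consonant -> drop as silent (-1)
Sound units = 8 units


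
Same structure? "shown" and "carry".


Pattern of "shown": [0, 1, 2, 3, 4]
Pattern of "carry": [0, 1, 2, 2, 3]
Patterns do not match
Same pattern = No


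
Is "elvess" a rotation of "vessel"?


Word: "vessel", Candidate: "elvess"
Method: check if candidate is substring of word+word
"vesselvessel" contains "elvess"? Yes
Is rotation = Yes


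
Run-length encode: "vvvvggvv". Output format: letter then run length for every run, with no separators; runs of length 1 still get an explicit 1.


String: "vvvvggvv"
Scanning for consecutive runs:
  'v' x 4
  'g' x 2
  'v' x 2
RLE = "v4g2v2"


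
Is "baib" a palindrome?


Word: "baib"
Reversed: "biab"
Forward == Backward? baib != biab
Palindrome = No


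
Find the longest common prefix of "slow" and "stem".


Word 1: "slow"
Word 2: "stem"
Comparing from start:
  Pos 0: 's' == 's'
  Pos 1: 'l' != 't' (stop)
LCP = "s" (length 1)


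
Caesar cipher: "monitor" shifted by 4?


Word: "monitor"
Shift: 4
Each letter → (letter + shift) mod 26:
  'm' (12) + 4 = 16 → 'q'
  'o' (14) + 4 = 18 → 's'
  'n' (13) + 4 = 17 → 'r'
  'i' (8) + 4 = 12 → 'm'
  't' (19) + 4 = 23 → 'x'
  'o' (14) + 4 = 18 → 's'
  'r' (17) + 4 = 21 → 'v'
Result = "qsrmxsv"


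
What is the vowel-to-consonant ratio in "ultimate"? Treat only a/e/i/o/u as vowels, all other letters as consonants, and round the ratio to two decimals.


Word: "ultimate"
Vowels (a,e,i,o,u): 4
Consonants: 4
Ratio = 4/4
= 1.00


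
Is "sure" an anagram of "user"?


Word 1: "user" → sorted: ersu
Word 2: "sure" → sorted: ersu
Same letters? ersu == ersu
Anagram = Yes


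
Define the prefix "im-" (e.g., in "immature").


Prefix: im-
As in: immature -> im- + mature
Meaning = not / into


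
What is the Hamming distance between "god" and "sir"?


Comparing character by character (same length = 3):
  Pos 0: 'g' vs 's' !=
  Pos 1: 'o' vs 'i' !=
  Pos 2: 'd' vs 'r' !=
Hamming distance = 3


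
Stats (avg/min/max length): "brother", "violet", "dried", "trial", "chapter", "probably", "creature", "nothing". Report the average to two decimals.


Lengths: "brother"=7, "violet"=6, "dried"=5, "trial"=5, "chapter"=7, "probably"=8, "creature"=8, "nothing"=7
Sum = 53, Count = 8
Average = 53/8 = 6.63
= avg=6.63, min=5, max=8


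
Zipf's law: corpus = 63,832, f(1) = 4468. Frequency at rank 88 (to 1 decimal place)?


Zipf's law: f(r) = f(1) / r
f(1) = 4468
f(88) = 4468 / 88
= 50.8 occurrences


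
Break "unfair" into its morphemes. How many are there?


Word: "unfair"
Morphemes: un- / fair
Each morpheme carries meaning
= 2 morphemes


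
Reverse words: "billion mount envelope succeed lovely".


Original: "billion mount envelope succeed lovely"
Words (1..n): billion | mount | envelope | succeed | lovely
Reversed (n..1): lovely | succeed | envelope | mount | billion
Result = "lovely succeed envelope mount billion"


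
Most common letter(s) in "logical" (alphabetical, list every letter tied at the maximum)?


Word: "logical"
Letter counts:
  'a': 1
  'c': 1
  'g': 1
  'i': 1
  'l': 2
  'o': 1
Maximum count = 2
Most frequent = 'l' (2 times each)


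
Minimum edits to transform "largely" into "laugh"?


Word 1: "largely" (length 7)
Word 2: "laugh" (length 5)
One optimal edit sequence (insert/delete/substitute each cost 1):
  1. keep 'l'
  2. keep 'a'
  3. substitute 'r' -> 'u'  (+1)
  4. keep 'g'
  5. delete 'e'  (+1)
  6. delete 'l'  (+1)
  7. substitute 'y' -> 'h'  (+1)
Total edit operations: 4
Edit distance = 4


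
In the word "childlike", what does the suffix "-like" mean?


Suffix: -like
Example: childlike = child + -like
Meaning = resembling


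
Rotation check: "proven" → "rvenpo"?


Word: "proven", Candidate: "rvenpo"
Method: check if candidate is substring of word+word
"provenproven" contains "rvenpo"? No
Is rotation = No


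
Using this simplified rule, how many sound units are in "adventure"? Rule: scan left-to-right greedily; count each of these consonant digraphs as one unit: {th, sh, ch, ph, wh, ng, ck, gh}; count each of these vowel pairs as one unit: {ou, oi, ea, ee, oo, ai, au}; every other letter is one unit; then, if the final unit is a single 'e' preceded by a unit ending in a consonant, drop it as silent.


Word: "adventure" (9 letters)
Left-to-right scan:
  1. 'a' (letter)
  2. 'd' (letter)
  3. 'v' (letter)
  4. 'e' (letter)
  5. 'n' (letter)
  6. 't' (letter)
  7. 'u' (letter)
  8. 'r' (letter)
  9. 'e' (letter)
Units from scan: 9
Final unit is 'e' after a consonant -> drop as silent (-1)
Sound units = 8 units


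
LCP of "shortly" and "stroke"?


Word 1: "shortly"
Word 2: "stroke"
Comparing from start:
  Pos 0: 's' == 's'
  Pos 1: 'h' != 't' (stop)
LCP = "s" (length 1)


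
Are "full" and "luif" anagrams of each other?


Word 1: "full" → sorted: fllu
Word 2: "luif" → sorted: filu
Same letters? fllu != filu
Anagram = No


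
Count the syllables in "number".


Word: "number"
Syllable breakdown: num | ber
Counting: 2 parts
= 2 syllables


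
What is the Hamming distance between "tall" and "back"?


Comparing character by character (same length = 4):
  Pos 0: 't' vs 'b' !=
  Pos 1: 'a' vs 'a' =
  Pos 2: 'l' vs 'c' !=
  Pos 3: 'l' vs 'k' !=
Hamming distance = 3


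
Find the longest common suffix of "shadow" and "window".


Word 1: "shadow"
Word 2: "window"
Comparing from end:
  Pos -1: 'w' == 'w'
  Pos -2: 'o' == 'o'
  Pos -3: 'd' == 'd'
  Pos -4: 'a' != 'n' (stop)
LCS = "dow" (length 3)


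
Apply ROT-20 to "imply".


Word: "imply"
Shift: 20
Each letter → (letter + shift) mod 26:
  'i' (8) + 20 = 2 → 'c'
  'm' (12) + 20 = 6 → 'g'
  'p' (15) + 20 = 9 → 'j'
  'l' (11) + 20 = 5 → 'f'
  'y' (24) + 20 = 18 → 's'
Result = "cgjfs"


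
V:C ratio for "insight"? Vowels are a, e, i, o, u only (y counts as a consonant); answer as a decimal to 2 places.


Word: "insight"
Vowels (a,e,i,o,u): 2
Consonants: 5
Ratio = 2/5
= 0.40


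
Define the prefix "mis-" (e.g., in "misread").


Prefix: mis-
As in: misread -> mis- + read
Meaning = wrongly


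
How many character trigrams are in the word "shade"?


Word: "shade" (length 5)
Number of 3-grams = length - 3 + 1 = 5 - 3 + 1
= 3


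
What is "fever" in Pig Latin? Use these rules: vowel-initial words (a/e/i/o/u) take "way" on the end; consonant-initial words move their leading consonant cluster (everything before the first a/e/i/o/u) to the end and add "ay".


Word: "fever"
Starts with consonant(s) → move to end, add 'ay'
Consonant cluster: "f"
Pig Latin = "everfay"
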